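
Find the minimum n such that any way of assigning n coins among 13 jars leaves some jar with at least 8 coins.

With 91 coins one could put exactly 7 in each of the 13 jars, and no jar would reach 8.
One more coin must land in a jar that already has 7, giving it 8.
So 13 × 7 + 1 = 92 coins are required.

92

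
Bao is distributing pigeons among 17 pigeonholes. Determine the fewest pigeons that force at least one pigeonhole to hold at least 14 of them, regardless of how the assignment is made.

222

With 221 pigeons one could put exactly 13 in each of the 17 pigeonholes, and no pigeonhole would reach 14.
One more pigeon must land in a pigeonhole that already has 13, giving it 14.
So 17 × 13 + 1 = 222 pigeons are required.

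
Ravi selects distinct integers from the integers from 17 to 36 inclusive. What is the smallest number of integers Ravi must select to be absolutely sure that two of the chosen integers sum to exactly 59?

14

Group the elements by complementary pair {x, 59−x}: {23,36}, {24,35}, {25,34}, …, giving 7 two-element pairs and 6 integers whose partner 59−x falls outside [17,36].
Treating each of those 13 groups as a pigeonhole, one can pick one integer per group — 13 integers — with no two summing to 59.
The 14th integer lands in an occupied pair, forcing a sum of 59.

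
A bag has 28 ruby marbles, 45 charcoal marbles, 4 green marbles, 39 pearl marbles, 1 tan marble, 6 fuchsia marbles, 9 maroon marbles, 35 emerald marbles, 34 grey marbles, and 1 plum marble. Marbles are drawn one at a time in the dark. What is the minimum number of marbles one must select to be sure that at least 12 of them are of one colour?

The 10 colours are the holes; the marbles drawn are the pigeons.
To avoid 12 of any one colour, the worst case takes at most 11 of each colour, or every marble of a colour that has fewer than 11.
That gives 11 + 11 + 4 + 11 + 1 + 6 + 9 + 11 + 11 + 1 = 76 marbles with no colour reaching 12.
The next marble forces some colour to 12, so 76 + 1 = 77.

77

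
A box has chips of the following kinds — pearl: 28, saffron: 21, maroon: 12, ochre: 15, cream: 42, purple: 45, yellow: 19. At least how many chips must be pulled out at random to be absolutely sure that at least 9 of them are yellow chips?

In the worst case for collecting yellow chips, every non-yellow chip comes out first.
There are 28 + 21 + 12 + 15 + 42 + 45 = 163 non-yellow chips altogether.
After those, each further chip must be yellow, so 163 + 9 = 172 draws guarantee 9 yellow chips.

172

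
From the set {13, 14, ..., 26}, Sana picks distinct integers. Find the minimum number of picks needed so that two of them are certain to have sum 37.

9

A set avoiding the sum 37 can contain at most one of each pair {x, 37−x}, plus the 2 elements whose complement lies outside the range.
The integers 19, …, 26 (8 of them) are such a set: any two sum to at least 19+20 = 39 > 37.
Any 9th integer completes one of the 6 pairs, so 9 choices force a sum of 37.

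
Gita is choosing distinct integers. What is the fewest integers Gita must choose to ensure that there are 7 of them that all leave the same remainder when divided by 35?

211

The 35 residue classes mod 35 are the pigeonholes.
With 210 integers one could put 6 in each residue class and have no class reach 7.
The 211th integer pushes some class to 7, so 35·6 + 1 = 211.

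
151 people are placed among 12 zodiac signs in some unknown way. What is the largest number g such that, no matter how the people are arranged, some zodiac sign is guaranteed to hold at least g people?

13

The 12 zodiac signs are the holes and the 151 people are the pigeons.
If every zodiac sign held at most 12 people, the total would be at most 12 × 12 = 144, which is less than 151.
So some zodiac sign holds at least ⌈151/12⌉ = 13 people.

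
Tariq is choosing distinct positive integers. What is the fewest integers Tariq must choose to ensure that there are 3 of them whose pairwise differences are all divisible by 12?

Integers whose pairwise differences are multiples of 12 are exactly those sharing a remainder mod 12. Pigeonhole: the 12 residue classes mod 12 are the pigeonholes.
With 24 integers one could put 2 in each residue class and have no class reach 3.
The 25th integer pushes some class to 3, so 12·2 + 1 = 25.

25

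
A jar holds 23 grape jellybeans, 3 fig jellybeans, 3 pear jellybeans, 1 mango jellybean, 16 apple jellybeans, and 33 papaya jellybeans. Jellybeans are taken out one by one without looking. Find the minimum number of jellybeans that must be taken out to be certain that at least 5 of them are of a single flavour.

Pigeonhole: put each drawn jellybean into a box by flavour. The largest draw with every box below 5 takes min(count, 4) from each flavour; flavours with fewer than 4 contribute all they have.
Σ min(cᵢ, 4) = 4 + 3 + 3 + 1 + 4 + 4 = 19.
Draw number 19 + 1 = 20 must push one box to 5.

20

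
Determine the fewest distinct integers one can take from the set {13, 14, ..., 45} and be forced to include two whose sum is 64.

Group the elements by complementary pair {x, 64−x}: {19,45}, {20,44}, {21,43}, …, giving 13 two-element pairs, the single value 32 (it cannot pair with itself since the integers are distinct), and 6 integers whose partner 64−x falls outside [13,45].
By pigeonhole, treating each of those 20 groups as a pigeonhole, one can pick one integer per group — 20 integers — with no two summing to 64.
The 21st integer lands in an occupied pair, forcing a sum of 64.

21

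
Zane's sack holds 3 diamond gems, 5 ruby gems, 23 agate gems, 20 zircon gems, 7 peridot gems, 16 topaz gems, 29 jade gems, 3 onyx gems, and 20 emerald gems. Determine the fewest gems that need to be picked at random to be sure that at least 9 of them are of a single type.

Pigeonhole: the 9 types are the holes; the gems drawn are the pigeons.
To avoid 9 of any one type, the worst case takes at most 8 of each type, or every gem of a type that has fewer than 8.
That gives 3 + 5 + 8 + 8 + 7 + 8 + 8 + 3 + 8 = 58 gems with no type reaching 9.
The next gem forces some type to 9, so 58 + 1 = 59.

59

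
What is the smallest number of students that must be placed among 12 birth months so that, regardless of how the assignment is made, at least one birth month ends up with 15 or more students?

With 168 students one could put exactly 14 in each of the 12 birth months, and no birth month would reach 15.
By pigeonhole, one more student must land in a birth month that already has 14, giving it 15.
So 12 × 14 + 1 = 169 students are required.

169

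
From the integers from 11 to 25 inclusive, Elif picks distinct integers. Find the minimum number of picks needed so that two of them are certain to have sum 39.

Two chosen integers sum to 39 exactly when both halves of some pair {x, 39−x} with 14 ≤ x ≤ 39−x ≤ 25 are chosen — 6 such pairs.
The remaining 3 elements (those with no distinct partner in range) can never complete a 39-sum, so the worst case takes all of them and one from each pair: 3 + 6 = 9.
The 10th integer has to be the second member of some pair, so 9 + 1 = 10.

10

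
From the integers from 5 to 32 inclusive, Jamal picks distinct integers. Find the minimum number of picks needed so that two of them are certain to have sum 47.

20

Two chosen integers sum to 47 exactly when both halves of some pair {x, 47−x} with 15 ≤ x ≤ 47−x ≤ 32 are chosen — 9 such pairs.
The remaining 10 elements (those with no distinct partner in range) can never complete a 47-sum, so the worst case takes all of them and one from each pair: 10 + 9 = 19.
The 20th integer has to be the second member of some pair, so 19 + 1 = 20.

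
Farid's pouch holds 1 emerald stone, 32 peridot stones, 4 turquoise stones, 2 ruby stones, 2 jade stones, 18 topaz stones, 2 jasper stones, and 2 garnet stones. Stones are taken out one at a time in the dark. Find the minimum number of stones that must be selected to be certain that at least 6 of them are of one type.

24

By pigeonhole, the 8 types are the holes; the stones drawn are the pigeons.
To avoid 6 of any one type, the worst case takes at most 5 of each type, or every stone of a type that has fewer than 5.
That gives 1 + 5 + 4 + 2 + 2 + 5 + 2 + 2 = 23 stones with no type reaching 6.
The next stone forces some type to 6, so 23 + 1 = 24.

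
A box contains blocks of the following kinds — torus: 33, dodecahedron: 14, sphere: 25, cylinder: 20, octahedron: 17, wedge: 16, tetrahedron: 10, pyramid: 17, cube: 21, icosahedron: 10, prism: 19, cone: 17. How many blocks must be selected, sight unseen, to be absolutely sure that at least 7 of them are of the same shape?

Put each drawn block into a box by shape. The largest draw with every box below 7 takes min(count, 6) from each shape.
Σ min(cᵢ, 6) = 6 + 6 + 6 + 6 + 6 + 6 + 6 + 6 + 6 + 6 + 6 + 6 = 72.
Draw number 72 + 1 = 73 must push one box to 7.

73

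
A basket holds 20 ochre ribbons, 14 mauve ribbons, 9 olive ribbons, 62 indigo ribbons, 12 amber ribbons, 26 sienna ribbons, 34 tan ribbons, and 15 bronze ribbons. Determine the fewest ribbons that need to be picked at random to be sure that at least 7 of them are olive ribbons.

190

In the worst case for collecting olive ribbons, every non-olive ribbon comes out first.
There are 20 + 14 + 62 + 12 + 26 + 34 + 15 = 183 non-olive ribbons altogether.
After those, each further ribbon must be olive, so 183 + 7 = 190 draws guarantee 7 olive ribbons.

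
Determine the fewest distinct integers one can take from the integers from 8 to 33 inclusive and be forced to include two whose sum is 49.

A set avoiding the sum 49 can contain at most one of each pair {x, 49−x}, plus the 8 elements whose complement lies outside the range.
The integers 8, …, 24 (17 of them) are such a set: any two sum to at least 8+9 = 17 and at most 23+24 = 47 < 49.
Pigeonhole: any 18th integer completes one of the 9 pairs, so 18 choices force a sum of 49.

18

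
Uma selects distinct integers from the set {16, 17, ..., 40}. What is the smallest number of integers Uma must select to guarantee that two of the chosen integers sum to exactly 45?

19

A set avoiding the sum 45 can contain at most one of each pair {x, 45−x}, plus the 11 elements whose complement lies outside the range.
The integers 23, …, 40 (18 of them) are such a set: any two sum to at least 23+24 = 47 > 45.
By pigeonhole, any 19th integer completes one of the 7 pairs, so 19 choices force a sum of 45.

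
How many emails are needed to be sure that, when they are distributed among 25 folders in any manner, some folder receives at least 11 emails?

251

With 250 emails one could put exactly 10 in each of the 25 folders, and no folder would reach 11.
One more email must land in a folder that already has 10, giving it 11.
So 25 × 10 + 1 = 251 emails are required.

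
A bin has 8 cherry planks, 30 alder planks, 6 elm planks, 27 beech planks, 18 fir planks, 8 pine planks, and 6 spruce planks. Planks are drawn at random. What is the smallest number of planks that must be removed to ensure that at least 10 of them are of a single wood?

Pigeonhole: the 7 woods are the holes; the planks drawn are the pigeons.
To avoid 10 of any one wood, the worst case takes at most 9 of each wood, or every plank of a wood that has fewer than 9.
That gives 8 + 9 + 6 + 9 + 9 + 8 + 6 = 55 planks with no wood reaching 10.
The next plank forces some wood to 10, so 55 + 1 = 56.

56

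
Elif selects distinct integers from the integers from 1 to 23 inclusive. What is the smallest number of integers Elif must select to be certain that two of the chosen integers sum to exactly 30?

Two chosen integers sum to 30 exactly when both halves of some pair {x, 30−x} with 7 ≤ x ≤ 30−x ≤ 23 are chosen — 8 such pairs.
The remaining 7 elements (those with no distinct partner in range) can never complete a 30-sum, so the worst case takes all of them and one from each pair: 7 + 8 = 15.
The 16th integer has to be the second member of some pair, so 15 + 1 = 16.

16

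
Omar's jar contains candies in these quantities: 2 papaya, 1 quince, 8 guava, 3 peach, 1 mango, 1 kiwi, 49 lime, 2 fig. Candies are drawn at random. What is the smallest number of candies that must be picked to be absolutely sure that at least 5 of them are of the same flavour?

19

An adversary could hand out at most 4 candies per flavour (6 flavours run out sooner): 2 + 1 + 4 + 3 + 1 + 1 + 4 + 2 = 18 candies and still no flavour has 5.
One more candy lands in a flavour already at 4, so 19 draws are enough and 18 are not.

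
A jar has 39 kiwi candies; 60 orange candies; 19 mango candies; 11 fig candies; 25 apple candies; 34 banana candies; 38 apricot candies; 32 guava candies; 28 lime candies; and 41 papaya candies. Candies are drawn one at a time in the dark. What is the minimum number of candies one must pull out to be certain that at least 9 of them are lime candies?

308

In the worst case for collecting lime candies, every non-lime candy comes out first.
There are 39 + 60 + 19 + 11 + 25 + 34 + 38 + 32 + 41 = 299 non-lime candies altogether.
After those, each further candy must be lime, so 299 + 9 = 308 draws guarantee 9 lime candies.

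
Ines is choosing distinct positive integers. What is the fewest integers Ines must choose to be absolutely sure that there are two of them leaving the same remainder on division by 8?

The 8 residue classes mod 8 are the pigeonholes.
With 8 integers one could put 1 in each residue class and have no class reach 2.
The 9th integer pushes some class to 2, so 8·1 + 1 = 9.

9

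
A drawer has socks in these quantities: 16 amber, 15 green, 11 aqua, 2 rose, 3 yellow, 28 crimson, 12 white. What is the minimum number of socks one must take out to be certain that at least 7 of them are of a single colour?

36

By pigeonhole, the 7 colours are the holes; the socks drawn are the pigeons.
To avoid 7 of any one colour, the worst case takes at most 6 of each colour, or every sock of a colour that has fewer than 6.
That gives 6 + 6 + 6 + 2 + 3 + 6 + 6 = 35 socks with no colour reaching 7.
The next sock forces some colour to 7, so 35 + 1 = 36.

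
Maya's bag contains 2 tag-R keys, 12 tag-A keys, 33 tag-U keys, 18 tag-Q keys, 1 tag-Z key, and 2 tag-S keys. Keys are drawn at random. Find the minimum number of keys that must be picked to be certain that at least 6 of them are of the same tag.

21

Pigeonhole: the 6 tags are the holes; the keys drawn are the pigeons.
To avoid 6 of any one tag, the worst case takes at most 5 of each tag, or every key of a tag that has fewer than 5.
That gives 2 + 5 + 5 + 5 + 1 + 2 = 20 keys with no tag reaching 6.
The next key forces some tag to 6, so 20 + 1 = 21.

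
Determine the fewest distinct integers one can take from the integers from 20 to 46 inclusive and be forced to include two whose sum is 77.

20

Group the elements by complementary pair {x, 77−x}: {31,46}, {32,45}, {33,44}, …, giving 8 two-element pairs and 11 integers whose partner 77−x falls outside [20,46].
Treating each of those 19 groups as a pigeonhole, one can pick one integer per group — 19 integers — with no two summing to 77.
The 20th integer lands in an occupied pair, forcing a sum of 77.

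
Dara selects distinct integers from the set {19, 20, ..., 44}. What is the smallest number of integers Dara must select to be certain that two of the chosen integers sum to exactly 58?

17

Group the elements by complementary pair {x, 58−x}: {19,39}, {20,38}, {21,37}, …, giving 10 two-element pairs, the single value 29 (it cannot pair with itself since the integers are distinct), and 5 integers whose partner 58−x falls outside [19,44].
Treating each of those 16 groups as a pigeonhole, one can pick one integer per group — 16 integers — with no two summing to 58.
The 17th integer lands in an occupied pair, forcing a sum of 58.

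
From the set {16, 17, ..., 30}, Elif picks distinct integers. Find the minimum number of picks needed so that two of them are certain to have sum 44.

10

A set avoiding the sum 44 can contain at most one of each pair {x, 44−x}, plus the 3 elements whose complement lies outside the range or equal to its own complement.
The integers 22, …, 30 (9 of them) are such a set: any two sum to at least 22+23 = 45 > 44.
By pigeonhole, any 10th integer completes one of the 6 pairs, so 10 choices force a sum of 44.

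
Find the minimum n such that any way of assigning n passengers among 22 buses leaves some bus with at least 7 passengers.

133

With 132 passengers one could put exactly 6 in each of the 22 buses, and no bus would reach 7.
By pigeonhole, one more passenger must land in a bus that already has 6, giving it 7.
So 22 × 6 + 1 = 133 passengers are required.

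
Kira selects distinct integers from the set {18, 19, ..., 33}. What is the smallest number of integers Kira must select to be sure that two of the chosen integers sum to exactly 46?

Group the elements by complementary pair {x, 46−x}: {18,28}, {19,27}, {20,26}, …, giving 5 two-element pairs, the single value 23 (it cannot pair with itself since the integers are distinct), and 5 integers whose partner 46−x falls outside [18,33].
By pigeonhole, treating each of those 11 groups as a pigeonhole, one can pick one integer per group — 11 integers — with no two summing to 46.
The 12th integer lands in an occupied pair, forcing a sum of 46.

12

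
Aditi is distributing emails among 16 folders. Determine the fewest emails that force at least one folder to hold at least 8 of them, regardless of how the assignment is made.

With 112 emails one could put exactly 7 in each of the 16 folders, and no folder would reach 8.
By the pigeonhole principle, one more email must land in a folder that already has 7, giving it 8.
So 16 × 7 + 1 = 113 emails are required.

113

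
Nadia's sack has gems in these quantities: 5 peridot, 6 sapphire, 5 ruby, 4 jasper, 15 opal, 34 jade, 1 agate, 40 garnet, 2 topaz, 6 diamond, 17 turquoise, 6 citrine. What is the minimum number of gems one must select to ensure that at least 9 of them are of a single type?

Pigeonhole: put each drawn gem into a box by type. The largest draw with every box below 9 takes min(count, 8) from each type; types with fewer than 8 contribute all they have.
Σ min(cᵢ, 8) = 5 + 6 + 5 + 4 + 8 + 8 + 1 + 8 + 2 + 6 + 8 + 6 = 67.
Draw number 67 + 1 = 68 must push one box to 9.

68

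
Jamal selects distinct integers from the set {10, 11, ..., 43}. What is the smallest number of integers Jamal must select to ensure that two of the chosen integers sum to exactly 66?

A set avoiding the sum 66 can contain at most one of each pair {x, 66−x}, plus the 14 elements whose complement lies outside the range or equal to its own complement.
The integers 10, …, 33 (24 of them) are such a set: any two sum to at least 10+11 = 21 and at most 32+33 = 65 < 66.
By the pigeonhole principle, any 25th integer completes one of the 10 pairs, so 25 choices force a sum of 66.

25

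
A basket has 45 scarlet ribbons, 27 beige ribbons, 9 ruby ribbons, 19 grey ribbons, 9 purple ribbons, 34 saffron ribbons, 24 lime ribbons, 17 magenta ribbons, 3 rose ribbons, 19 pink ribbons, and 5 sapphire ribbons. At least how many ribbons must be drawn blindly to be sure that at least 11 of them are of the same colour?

Pigeonhole: the 11 colours are the holes; the ribbons drawn are the pigeons.
To avoid 11 of any one colour, the worst case takes at most 10 of each colour, or every ribbon of a colour that has fewer than 10.
That gives 10 + 10 + 9 + 10 + 9 + 10 + 10 + 10 + 3 + 10 + 5 = 96 ribbons with no colour reaching 11.
The next ribbon forces some colour to 11, so 96 + 1 = 97.

97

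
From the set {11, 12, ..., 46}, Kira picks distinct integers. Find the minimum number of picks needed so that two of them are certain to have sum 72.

27

A set avoiding the sum 72 can contain at most one of each pair {x, 72−x}, plus the 16 elements whose complement lies outside the range or equal to its own complement.
The integers 11, …, 36 (26 of them) are such a set: any two sum to at least 11+12 = 23 and at most 35+36 = 71 < 72.
By pigeonhole, any 27th integer completes one of the 10 pairs, so 27 choices force a sum of 72.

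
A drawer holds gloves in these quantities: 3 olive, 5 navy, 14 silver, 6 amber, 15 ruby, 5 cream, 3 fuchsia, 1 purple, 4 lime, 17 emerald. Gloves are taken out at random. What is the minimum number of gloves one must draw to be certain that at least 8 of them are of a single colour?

An adversary could hand out at most 7 gloves per colour (7 colours run out sooner): 3 + 5 + 7 + 6 + 7 + 5 + 3 + 1 + 4 + 7 = 48 gloves and still no colour has 8.
By the pigeonhole principle, one more glove lands in a colour already at 7, so 49 draws are enough and 48 are not.

49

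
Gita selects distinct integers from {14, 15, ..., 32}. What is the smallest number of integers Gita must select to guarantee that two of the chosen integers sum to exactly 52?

14

Two chosen integers sum to 52 exactly when both halves of some pair {x, 52−x} with 20 ≤ x ≤ 52−x ≤ 32 are chosen — 6 such pairs.
The remaining 7 elements (those with no distinct partner in range) can never complete a 52-sum, so the worst case takes all of them and one from each pair: 7 + 6 = 13.
By the pigeonhole principle, the 14th integer has to be the second member of some pair, so 13 + 1 = 14.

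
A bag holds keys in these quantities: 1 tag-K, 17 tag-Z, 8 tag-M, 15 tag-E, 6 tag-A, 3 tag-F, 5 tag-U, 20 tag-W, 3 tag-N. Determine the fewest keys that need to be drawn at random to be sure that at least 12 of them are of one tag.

60

Pigeonhole: the 9 tags are the holes; the keys drawn are the pigeons.
To avoid 12 of any one tag, the worst case takes at most 11 of each tag, or every key of a tag that has fewer than 11.
That gives 1 + 11 + 8 + 11 + 6 + 3 + 5 + 11 + 3 = 59 keys with no tag reaching 12.
The next key forces some tag to 12, so 59 + 1 = 60.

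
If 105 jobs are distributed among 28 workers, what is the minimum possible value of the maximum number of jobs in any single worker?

4

By the pigeonhole principle, the 28 workers are the holes and the 105 jobs are the pigeons.
If every worker held at most 3 jobs, the total would be at most 28 × 3 = 84, which is less than 105.
So some worker holds at least ⌈105/28⌉ = 4 jobs.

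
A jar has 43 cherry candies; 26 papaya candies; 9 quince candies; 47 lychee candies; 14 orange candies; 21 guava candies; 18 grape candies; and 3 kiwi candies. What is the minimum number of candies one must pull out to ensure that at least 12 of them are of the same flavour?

79

By the pigeonhole principle, put each drawn candy into a box by flavour. The largest draw with every box below 12 takes min(count, 11) from each flavour; flavours with fewer than 11 contribute all they have.
Σ min(cᵢ, 11) = 11 + 11 + 9 + 11 + 11 + 11 + 11 + 3 = 78.
Draw number 78 + 1 = 79 must push one box to 12.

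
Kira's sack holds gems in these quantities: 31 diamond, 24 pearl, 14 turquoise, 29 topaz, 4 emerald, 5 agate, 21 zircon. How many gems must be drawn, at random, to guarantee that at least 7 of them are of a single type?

40

By the pigeonhole principle, the 7 types are the holes; the gems drawn are the pigeons.
To avoid 7 of any one type, the worst case takes at most 6 of each type, or every gem of a type that has fewer than 6.
That gives 6 + 6 + 6 + 6 + 4 + 5 + 6 = 39 gems with no type reaching 7.
The next gem forces some type to 7, so 39 + 1 = 40.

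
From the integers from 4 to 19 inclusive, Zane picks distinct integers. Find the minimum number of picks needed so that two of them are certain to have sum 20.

11

A set avoiding the sum 20 can contain at most one of each pair {x, 20−x}, plus the 4 elements whose complement lies outside the range or equal to its own complement.
The integers 10, …, 19 (10 of them) are such a set: any two sum to at least 10+11 = 21 > 20.
Pigeonhole: any 11th integer completes one of the 6 pairs, so 11 choices force a sum of 20.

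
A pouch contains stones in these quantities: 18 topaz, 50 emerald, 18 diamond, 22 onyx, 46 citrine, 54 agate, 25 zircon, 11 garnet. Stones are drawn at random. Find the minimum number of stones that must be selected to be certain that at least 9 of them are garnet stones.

242

In the worst case for collecting garnet stones, every non-garnet stone comes out first.
There are 18 + 50 + 18 + 22 + 46 + 54 + 25 = 233 non-garnet stones altogether.
After those, each further stone must be garnet, so 233 + 9 = 242 draws guarantee 9 garnet stones.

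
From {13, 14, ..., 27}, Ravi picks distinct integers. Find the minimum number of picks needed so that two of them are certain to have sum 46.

12

Two chosen integers sum to 46 exactly when both halves of some pair {x, 46−x} with 19 ≤ x ≤ 46−x ≤ 27 are chosen — 4 such pairs.
The remaining 7 elements (those with no distinct partner in range) can never complete a 46-sum, so the worst case takes all of them and one from each pair: 7 + 4 = 11.
Pigeonhole: the 12th integer has to be the second member of some pair, so 11 + 1 = 12.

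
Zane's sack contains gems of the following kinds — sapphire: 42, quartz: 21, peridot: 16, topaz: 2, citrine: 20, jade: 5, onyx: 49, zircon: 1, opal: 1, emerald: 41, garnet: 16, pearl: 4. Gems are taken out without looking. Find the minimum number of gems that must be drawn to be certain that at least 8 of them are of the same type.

Put each drawn gem into a box by type. The largest draw with every box below 8 takes min(count, 7) from each type; types with fewer than 7 contribute all they have.
Σ min(cᵢ, 7) = 7 + 7 + 7 + 2 + 7 + 5 + 7 + 1 + 1 + 7 + 7 + 4 = 62.
Draw number 62 + 1 = 63 must push one box to 8.

63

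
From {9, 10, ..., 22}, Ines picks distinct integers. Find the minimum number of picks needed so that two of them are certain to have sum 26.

11

Two chosen integers sum to 26 exactly when both halves of some pair {x, 26−x} with 9 ≤ x ≤ 26−x ≤ 17 are chosen — 4 such pairs.
The remaining 6 elements (those with no distinct partner in range) can never complete a 26-sum, so the worst case takes all of them and one from each pair: 6 + 4 = 10.
By pigeonhole, the 11th integer has to be the second member of some pair, so 10 + 1 = 11.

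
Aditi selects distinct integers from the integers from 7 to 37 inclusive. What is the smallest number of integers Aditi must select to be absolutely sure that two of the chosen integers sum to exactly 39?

A set avoiding the sum 39 can contain at most one of each pair {x, 39−x}, plus the 5 elements whose complement lies outside the range.
The integers 20, …, 37 (18 of them) are such a set: any two sum to at least 20+21 = 41 > 39.
Pigeonhole: any 19th integer completes one of the 13 pairs, so 19 choices force a sum of 39.

19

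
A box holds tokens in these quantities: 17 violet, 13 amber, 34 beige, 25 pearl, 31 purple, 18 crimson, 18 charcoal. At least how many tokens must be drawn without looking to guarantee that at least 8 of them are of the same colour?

Pigeonhole: the 7 colours are the holes; the tokens drawn are the pigeons.
To avoid 8 of any one colour, the worst case takes at most 7 of each colour.
That gives 7 + 7 + 7 + 7 + 7 + 7 + 7 = 49 tokens with no colour reaching 8.
The next token forces some colour to 8, so 49 + 1 = 50.

50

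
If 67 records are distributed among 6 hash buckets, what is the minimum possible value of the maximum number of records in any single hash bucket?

12

The 6 hash buckets are the holes and the 67 records are the pigeons.
If every hash bucket held at most 11 records, the total would be at most 6 × 11 = 66, which is less than 67.
So some hash bucket holds at least ⌈67/6⌉ = 12 records.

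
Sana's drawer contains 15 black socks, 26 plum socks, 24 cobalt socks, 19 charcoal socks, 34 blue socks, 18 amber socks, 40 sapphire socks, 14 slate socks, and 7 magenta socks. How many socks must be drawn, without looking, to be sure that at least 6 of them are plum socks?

In the worst case for collecting plum socks, every non-plum sock comes out first.
There are 15 + 24 + 19 + 34 + 18 + 40 + 14 + 7 = 171 non-plum socks altogether.
After those, each further sock must be plum, so 171 + 6 = 177 draws guarantee 6 plum socks.

177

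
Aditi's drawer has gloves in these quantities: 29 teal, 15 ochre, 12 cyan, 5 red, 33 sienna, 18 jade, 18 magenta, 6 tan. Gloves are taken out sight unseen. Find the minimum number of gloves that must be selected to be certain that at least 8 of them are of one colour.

54

By pigeonhole, put each drawn glove into a box by colour. The largest draw with every box below 8 takes min(count, 7) from each colour; colours with fewer than 7 contribute all they have.
Σ min(cᵢ, 7) = 7 + 7 + 7 + 5 + 7 + 7 + 7 + 6 = 53.
Draw number 53 + 1 = 54 must push one box to 8.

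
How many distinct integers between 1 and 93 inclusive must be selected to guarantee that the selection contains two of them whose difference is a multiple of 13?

14

Integers whose pairwise differences are multiples of 13 are exactly those sharing a remainder mod 13. The 13 residue classes mod 13 are the pigeonholes.
With 13 integers one could put 1 in each residue class and have no class reach 2.
The 14th integer pushes some class to 2, so 13·1 + 1 = 14.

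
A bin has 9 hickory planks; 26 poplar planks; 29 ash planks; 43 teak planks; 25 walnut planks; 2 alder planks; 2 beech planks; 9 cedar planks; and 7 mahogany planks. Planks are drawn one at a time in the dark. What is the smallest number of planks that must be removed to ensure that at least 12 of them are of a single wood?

Pigeonhole: the 9 woods are the holes; the planks drawn are the pigeons.
To avoid 12 of any one wood, the worst case takes at most 11 of each wood, or every plank of a wood that has fewer than 11.
That gives 9 + 11 + 11 + 11 + 11 + 2 + 2 + 9 + 7 = 73 planks with no wood reaching 12.
The next plank forces some wood to 12, so 73 + 1 = 74.

74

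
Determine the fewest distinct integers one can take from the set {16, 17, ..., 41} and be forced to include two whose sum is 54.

A set avoiding the sum 54 can contain at most one of each pair {x, 54−x}, plus the 4 elements whose complement lies outside the range or equal to its own complement.
The integers 27, …, 41 (15 of them) are such a set: any two sum to at least 27+28 = 55 > 54.
By the pigeonhole principle, any 16th integer completes one of the 11 pairs, so 16 choices force a sum of 54.

16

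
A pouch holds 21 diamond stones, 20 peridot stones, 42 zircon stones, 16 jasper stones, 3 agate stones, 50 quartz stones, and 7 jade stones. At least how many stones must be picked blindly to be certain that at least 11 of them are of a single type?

An adversary could hand out at most 10 stones per type (agate, jade run out sooner): 10 + 10 + 10 + 10 + 3 + 10 + 7 = 60 stones and still no type has 11.
One more stone lands in a type already at 10, so 61 draws are enough and 60 are not.

61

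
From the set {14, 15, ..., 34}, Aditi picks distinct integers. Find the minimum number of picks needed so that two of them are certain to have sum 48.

12

Group the elements by complementary pair {x, 48−x}: {14,34}, {15,33}, {16,32}, …, giving 10 two-element pairs and the single value 24 (it cannot pair with itself since the integers are distinct).
Pigeonhole: treating each of those 11 groups as a pigeonhole, one can pick one integer per group — 11 integers — with no two summing to 48.
The 12th integer lands in an occupied pair, forcing a sum of 48.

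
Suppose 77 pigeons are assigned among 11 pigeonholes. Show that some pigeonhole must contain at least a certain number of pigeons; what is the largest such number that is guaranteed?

7

The 11 pigeonholes are the holes and the 77 pigeons are the pigeons.
If every pigeonhole held at most 6 pigeons, the total would be at most 11 × 6 = 66, which is less than 77.
So some pigeonhole holds at least ⌈77/11⌉ = 7 pigeons.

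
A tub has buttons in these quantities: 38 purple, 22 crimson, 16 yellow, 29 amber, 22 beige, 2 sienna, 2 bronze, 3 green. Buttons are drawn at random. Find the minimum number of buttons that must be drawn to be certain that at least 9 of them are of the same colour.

The 8 colours are the holes; the buttons drawn are the pigeons.
To avoid 9 of any one colour, the worst case takes at most 8 of each colour, or every button of a colour that has fewer than 8.
That gives 8 + 8 + 8 + 8 + 8 + 2 + 2 + 3 = 47 buttons with no colour reaching 9.
The next button forces some colour to 9, so 47 + 1 = 48.

48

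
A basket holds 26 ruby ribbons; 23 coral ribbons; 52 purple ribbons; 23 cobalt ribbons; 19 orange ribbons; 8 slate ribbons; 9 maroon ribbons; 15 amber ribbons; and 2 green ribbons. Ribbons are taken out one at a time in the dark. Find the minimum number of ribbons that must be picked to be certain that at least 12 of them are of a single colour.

By the pigeonhole principle, put each drawn ribbon into a box by colour. The largest draw with every box below 12 takes min(count, 11) from each colour; colours with fewer than 11 contribute all they have.
Σ min(cᵢ, 11) = 11 + 11 + 11 + 11 + 11 + 8 + 9 + 11 + 2 = 85.
Draw number 85 + 1 = 86 must push one box to 12.

86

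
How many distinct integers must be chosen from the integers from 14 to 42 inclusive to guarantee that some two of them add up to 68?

22

A set avoiding the sum 68 can contain at most one of each pair {x, 68−x}, plus the 13 elements whose complement lies outside the range or equal to its own complement.
The integers 14, …, 34 (21 of them) are such a set: any two sum to at least 14+15 = 29 and at most 33+34 = 67 < 68.
By pigeonhole, any 22nd integer completes one of the 8 pairs, so 22 choices force a sum of 68.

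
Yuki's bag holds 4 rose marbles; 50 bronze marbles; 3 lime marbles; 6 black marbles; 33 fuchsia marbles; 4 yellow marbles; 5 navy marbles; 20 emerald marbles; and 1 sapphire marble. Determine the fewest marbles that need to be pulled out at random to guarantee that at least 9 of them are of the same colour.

By pigeonhole, the 9 colours are the holes; the marbles drawn are the pigeons.
To avoid 9 of any one colour, the worst case takes at most 8 of each colour, or every marble of a colour that has fewer than 8.
That gives 4 + 8 + 3 + 6 + 8 + 4 + 5 + 8 + 1 = 47 marbles with no colour reaching 9.
The next marble forces some colour to 9, so 47 + 1 = 48.

48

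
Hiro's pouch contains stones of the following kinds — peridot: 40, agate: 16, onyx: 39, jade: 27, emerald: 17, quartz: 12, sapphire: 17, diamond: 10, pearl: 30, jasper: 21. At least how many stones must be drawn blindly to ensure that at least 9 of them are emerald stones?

221

In the worst case for collecting emerald stones, every non-emerald stone comes out first.
There are 40 + 16 + 39 + 27 + 12 + 17 + 10 + 30 + 21 = 212 non-emerald stones altogether.
After those, each further stone must be emerald, so 212 + 9 = 221 draws guarantee 9 emerald stones.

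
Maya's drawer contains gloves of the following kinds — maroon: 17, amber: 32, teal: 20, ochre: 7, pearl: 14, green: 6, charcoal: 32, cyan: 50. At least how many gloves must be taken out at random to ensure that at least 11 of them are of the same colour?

By pigeonhole, the 8 colours are the holes; the gloves drawn are the pigeons.
To avoid 11 of any one colour, the worst case takes at most 10 of each colour, or every glove of a colour that has fewer than 10.
That gives 10 + 10 + 10 + 7 + 10 + 6 + 10 + 10 = 73 gloves with no colour reaching 11.
The next glove forces some colour to 11, so 73 + 1 = 74.

74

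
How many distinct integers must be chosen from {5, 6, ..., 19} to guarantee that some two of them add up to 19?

Group the elements by complementary pair {x, 19−x}: {5,14}, {6,13}, {7,12}, …, giving 5 two-element pairs and 5 integers whose partner 19−x falls outside [5,19].
Pigeonhole: treating each of those 10 groups as a pigeonhole, one can pick one integer per group — 10 integers — with no two summing to 19.
The 11th integer lands in an occupied pair, forcing a sum of 19.

11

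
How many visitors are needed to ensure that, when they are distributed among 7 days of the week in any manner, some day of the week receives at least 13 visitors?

85

With 84 visitors one could put exactly 12 in each of the 7 days of the week, and no day of the week would reach 13.
One more visitor must land in a day of the week that already has 12, giving it 13.
So 7 × 12 + 1 = 85 visitors are required.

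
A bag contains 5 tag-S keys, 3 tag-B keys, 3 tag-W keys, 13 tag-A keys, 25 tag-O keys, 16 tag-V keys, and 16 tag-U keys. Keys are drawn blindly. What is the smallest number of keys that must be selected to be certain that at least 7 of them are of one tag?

An adversary could hand out at most 6 keys per tag (tag-S, tag-B, tag-W run out sooner): 5 + 3 + 3 + 6 + 6 + 6 + 6 = 35 keys and still no tag has 7.
By the pigeonhole principle, one more key lands in a tag already at 6, so 36 draws are enough and 35 are not.

36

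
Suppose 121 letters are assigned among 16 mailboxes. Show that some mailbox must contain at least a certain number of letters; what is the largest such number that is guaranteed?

8

The 16 mailboxes are the holes and the 121 letters are the pigeons.
If every mailbox held at most 7 letters, the total would be at most 16 × 7 = 112, which is less than 121.
So some mailbox holds at least ⌈121/16⌉ = 8 letters.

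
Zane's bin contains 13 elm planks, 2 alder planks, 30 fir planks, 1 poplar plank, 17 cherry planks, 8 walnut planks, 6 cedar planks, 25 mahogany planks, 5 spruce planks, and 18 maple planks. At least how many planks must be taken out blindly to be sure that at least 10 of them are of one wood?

68

By pigeonhole, the 10 woods are the holes; the planks drawn are the pigeons.
To avoid 10 of any one wood, the worst case takes at most 9 of each wood, or every plank of a wood that has fewer than 9.
That gives 9 + 2 + 9 + 1 + 9 + 8 + 6 + 9 + 5 + 9 = 67 planks with no wood reaching 10.
The next plank forces some wood to 10, so 67 + 1 = 68.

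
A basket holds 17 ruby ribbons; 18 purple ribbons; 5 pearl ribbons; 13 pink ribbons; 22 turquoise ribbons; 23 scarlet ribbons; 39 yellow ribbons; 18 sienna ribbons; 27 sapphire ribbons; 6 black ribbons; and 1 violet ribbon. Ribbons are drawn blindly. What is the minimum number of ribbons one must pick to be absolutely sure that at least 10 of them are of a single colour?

85

Pigeonhole: the 11 colours are the holes; the ribbons drawn are the pigeons.
To avoid 10 of any one colour, the worst case takes at most 9 of each colour, or every ribbon of a colour that has fewer than 9.
That gives 9 + 9 + 5 + 9 + 9 + 9 + 9 + 9 + 9 + 6 + 1 = 84 ribbons with no colour reaching 10.
The next ribbon forces some colour to 10, so 84 + 1 = 85.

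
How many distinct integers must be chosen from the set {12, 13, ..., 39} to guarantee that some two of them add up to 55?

17

A set avoiding the sum 55 can contain at most one of each pair {x, 55−x}, plus the 4 elements whose complement lies outside the range.
The integers 12, …, 27 (16 of them) are such a set: any two sum to at least 12+13 = 25 and at most 26+27 = 53 < 55.
Any 17th integer completes one of the 12 pairs, so 17 choices force a sum of 55.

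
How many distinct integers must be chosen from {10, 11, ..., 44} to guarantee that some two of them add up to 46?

A set avoiding the sum 46 can contain at most one of each pair {x, 46−x}, plus the 9 elements whose complement lies outside the range or equal to its own complement.
The integers 23, …, 44 (22 of them) are such a set: any two sum to at least 23+24 = 47 > 46.
By the pigeonhole principle, any 23rd integer completes one of the 13 pairs, so 23 choices force a sum of 46.

23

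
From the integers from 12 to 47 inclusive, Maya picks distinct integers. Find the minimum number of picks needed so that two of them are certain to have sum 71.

Two chosen integers sum to 71 exactly when both halves of some pair {x, 71−x} with 24 ≤ x ≤ 71−x ≤ 47 are chosen — 12 such pairs.
The remaining 12 elements (those with no distinct partner in range) can never complete a 71-sum, so the worst case takes all of them and one from each pair: 12 + 12 = 24.
The 25th integer has to be the second member of some pair, so 24 + 1 = 25.

25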